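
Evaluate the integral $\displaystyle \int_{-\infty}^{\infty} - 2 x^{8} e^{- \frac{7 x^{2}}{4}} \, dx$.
$- \frac{960 \sqrt{7} \sqrt{\pi}}{2401}$

Begin with the known integral
$$J(a) = \int_{-\infty}^{\infty} - 2 e^{- a x^{2}} \, dx = - \frac{2 \sqrt{\pi}}{\sqrt{a}}.$$

Differentiating under the integral sign brings down a factor of $(-x^2)$:
$$\frac{dJ}{da} = \int_{-\infty}^{\infty} 2 x^{2} e^{- a x^{2}} \, dx = \frac{\sqrt{\pi}}{a^{\frac{3}{2}}}.$$

Repeating $4$ times in total — each differentiation brings down another $(-x^2)$ — gives
$$\frac{d^{4}J}{da^{4}} = \int_{-\infty}^{\infty} - 2 x^{8} e^{- a x^{2}} \, dx = - \frac{105 \sqrt{\pi}}{8 a^{\frac{9}{2}}},$$
and the integrand here is exactly the target integrand, so $I = - \frac{105 \sqrt{\pi}}{8 a^{\frac{9}{2}}}$.

Setting $a = \frac{7}{4}$:
$$I = - \frac{960 \sqrt{7} \sqrt{\pi}}{2401}.$$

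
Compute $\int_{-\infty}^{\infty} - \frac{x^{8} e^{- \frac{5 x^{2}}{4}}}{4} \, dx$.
$- \frac{168 \sqrt{5} \sqrt{\pi}}{625}$

Start from the elementary integral
$$J(a) = \int_{-\infty}^{\infty} - \frac{e^{- a x^{2}}}{4} \, dx = - \frac{\sqrt{\pi}}{4 \sqrt{a}}.$$

Differentiating under the integral sign brings down a factor of $(-x^2)$:
$$\frac{dJ}{da} = \int_{-\infty}^{\infty} \frac{x^{2} e^{- a x^{2}}}{4} \, dx = \frac{\sqrt{\pi}}{8 a^{\frac{3}{2}}}.$$

Repeating $4$ times in total — each differentiation brings down another $(-x^2)$ — gives
$$\frac{d^{4}J}{da^{4}} = \int_{-\infty}^{\infty} - \frac{x^{8} e^{- a x^{2}}}{4} \, dx = - \frac{105 \sqrt{\pi}}{64 a^{\frac{9}{2}}},$$
and the integrand here is exactly the target integrand, so $I = - \frac{105 \sqrt{\pi}}{64 a^{\frac{9}{2}}}$.

Setting $a = \frac{5}{4}$:
$$I = - \frac{168 \sqrt{5} \sqrt{\pi}}{625}.$$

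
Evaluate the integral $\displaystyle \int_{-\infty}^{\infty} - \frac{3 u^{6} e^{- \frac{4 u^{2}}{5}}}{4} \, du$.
$- \frac{5625 \sqrt{5} \sqrt{\pi}}{4096}$

Start from the elementary integral
$$J(a) = \int_{-\infty}^{\infty} - \frac{3 e^{- a u^{2}}}{4} \, du = - \frac{3 \sqrt{\pi}}{4 \sqrt{a}}.$$

Differentiating under the integral sign brings down a factor of $(-u^2)$:
$$\frac{dJ}{da} = \int_{-\infty}^{\infty} \frac{3 u^{2} e^{- a u^{2}}}{4} \, du = \frac{3 \sqrt{\pi}}{8 a^{\frac{3}{2}}}.$$

Repeating $3$ times in total — each differentiation brings down another $(-u^2)$ — gives
$$\frac{d^{3}J}{da^{3}} = \int_{-\infty}^{\infty} \frac{3 u^{6} e^{- a u^{2}}}{4} \, du = \frac{45 \sqrt{\pi}}{32 a^{\frac{7}{2}}},$$
and the integrand here is $(-1)^{3}$ times the target integrand, so $I = (-1)^{3}\,\frac{d^{3}J}{da^{3}} = - \frac{45 \sqrt{\pi}}{32 a^{\frac{7}{2}}}$.

Setting $a = \frac{4}{5}$:
$$I = - \frac{5625 \sqrt{5} \sqrt{\pi}}{4096}.$$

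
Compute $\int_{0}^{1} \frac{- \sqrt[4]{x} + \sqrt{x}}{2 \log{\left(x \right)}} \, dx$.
$\log{\left(\frac{\sqrt{30}}{5} \right)}$

Replace the exponent $\frac{1}{2}$ by a parameter $a$: let $I(a) = \int_{0}^{1} \frac{- \sqrt[4]{x} + x^{a}}{2 \log{\left(x \right)}} \, dx$.

Since $\dfrac{\partial}{\partial a}\,x^{a} = x^{a} \ln x$, the $\ln x$ in the denominator cancels and
$$\frac{dI}{da} = \int_{0}^{1} \frac{1}{2} x^{a} \, dx = \frac{1}{2} \left[\frac{x^{a+1}}{a+1}\right]_0^1 = \frac{1}{2 \left(a + 1\right)}.$$

Integrating with respect to $a$ gives $I(a) = \frac{\log{\left(a + 1 \right)}}{2} - \frac{\log{\left(5 \right)}}{2} + \log{\left(2 \right)} + C$.

At $a = \frac{1}{4}$ the integrand is identically $0$, so $I(\frac{1}{4}) = 0$. The closed form gives $0$, hence $C = 0$.

Setting $a = \frac{1}{2}$:
$$I = \log{\left(\frac{\sqrt{30}}{5} \right)}.$$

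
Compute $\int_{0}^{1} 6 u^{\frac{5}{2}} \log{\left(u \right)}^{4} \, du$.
$\frac{4608}{16807}$

Consider the simpler parametrised integral
$$J(a) = \int_{0}^{1} 6 u^{a} \, du = \frac{6}{a + 1}.$$

Differentiating under the integral sign brings down a factor of $\ln u$:
$$\frac{dJ}{da} = \int_{0}^{1} 6 u^{a} \log{\left(u \right)} \, du = - \frac{6}{\left(a + 1\right)^{2}}.$$

Repeating $4$ times in total — each differentiation brings down another $\ln u$ — gives
$$\frac{d^{4}J}{da^{4}} = \int_{0}^{1} 6 u^{a} \log{\left(u \right)}^{4} \, du = \frac{144}{\left(a + 1\right)^{5}},$$
and the integrand here is exactly the target integrand, so $I = \frac{144}{\left(a + 1\right)^{5}}$.

Setting $a = \frac{5}{2}$:
$$I = \frac{4608}{16807}.$$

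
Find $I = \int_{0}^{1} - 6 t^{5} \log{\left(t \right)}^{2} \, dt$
$- \frac{1}{18}$

Start from the elementary integral
$$J(a) = \int_{0}^{1} - 6 t^{a} \, dt = - \frac{6}{a + 1}.$$

Differentiating under the integral sign brings down a factor of $\ln t$:
$$\frac{dJ}{da} = \int_{0}^{1} - 6 t^{a} \log{\left(t \right)} \, dt = \frac{6}{\left(a + 1\right)^{2}}.$$

Repeating twice in total — each differentiation brings down another $\ln t$ — gives
$$\frac{d^{2}J}{da^{2}} = \int_{0}^{1} - 6 t^{a} \log{\left(t \right)}^{2} \, dt = - \frac{12}{\left(a + 1\right)^{3}},$$
and the integrand here is exactly the target integrand, so $I = - \frac{12}{\left(a + 1\right)^{3}}$.

Setting $a = 5$:
$$I = - \frac{1}{18}.$$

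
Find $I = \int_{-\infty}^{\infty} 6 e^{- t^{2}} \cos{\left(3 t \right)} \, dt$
$\frac{6 \sqrt{\pi}}{e^{\frac{9}{4}}}$

Define $I(b) = \int_{-\infty}^{\infty} 6 e^{- t^{2}} \cos{\left(b t \right)} \, dt$.

Differentiating under the integral sign,
$$I'(b) = \int_{-\infty}^{\infty} - 6 t e^{- t^{2}} \sin{\left(b t \right)} \, dt.$$

Integrate $\int_{-\infty}^{\infty} t \sin(b t)\, e^{- t^{2}}\, dt$ by parts with $u = \sin(b t)$ and $dv = t\, e^{- t^{2}}\, dt$, giving $v = - \frac{e^{- t^{2}}}{2}$. The boundary term vanishes and
$$\int_{-\infty}^{\infty} t \sin(b t)\, e^{- t^{2}}\, dt = \frac{b}{2} \int_{-\infty}^{\infty} \cos(b t)\, e^{- t^{2}}\, dt,$$
so $I'(b) = - \frac{b}{2}\, I(b)$.

This is a separable first-order ODE; solving with the initial condition $I(0) = \int_{-\infty}^{\infty} 6 e^{- t^{2}}\,dt = 6 \sqrt{\pi}$ gives
$$I(b) = 6 \sqrt{\pi} e^{- \frac{b^{2}}{4}}.$$

Setting $b = 3$:
$$I = \frac{6 \sqrt{\pi}}{e^{\frac{9}{4}}}.$$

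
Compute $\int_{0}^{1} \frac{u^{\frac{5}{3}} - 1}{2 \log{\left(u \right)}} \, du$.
$\log{\left(\frac{2 \sqrt{6}}{3} \right)}$

Replace the exponent $\frac{5}{3}$ by a parameter $a$: let $I(a) = \int_{0}^{1} \frac{u^{a} - 1}{2 \log{\left(u \right)}} \, du$.

Since $\dfrac{\partial}{\partial a}\,u^{a} = u^{a} \ln u$, the $\ln u$ in the denominator cancels and
$$\frac{dI}{da} = \int_{0}^{1} \frac{1}{2} u^{a} \, du = \frac{1}{2} \left[\frac{u^{a+1}}{a+1}\right]_0^1 = \frac{1}{2 \left(a + 1\right)}.$$

Integrating with respect to $a$ gives $I(a) = \frac{\log{\left(a + 1 \right)}}{2} + C$.

At $a = 0$ the integrand is identically $0$, so $I(0) = 0$. The closed form gives $0$, hence $C = 0$.

Setting $a = \frac{5}{3}$:
$$I = \log{\left(\frac{2 \sqrt{6}}{3} \right)}.$$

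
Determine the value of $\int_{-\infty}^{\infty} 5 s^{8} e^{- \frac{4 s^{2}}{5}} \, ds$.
$\frac{328125 \sqrt{5} \sqrt{\pi}}{8192}$

Consider the simpler parametrised integral
$$J(a) = \int_{-\infty}^{\infty} 5 e^{- a s^{2}} \, ds = \frac{5 \sqrt{\pi}}{\sqrt{a}}.$$

Differentiating under the integral sign brings down a factor of $(-s^2)$:
$$\frac{dJ}{da} = \int_{-\infty}^{\infty} - 5 s^{2} e^{- a s^{2}} \, ds = - \frac{5 \sqrt{\pi}}{2 a^{\frac{3}{2}}}.$$

Repeating $4$ times in total — each differentiation brings down another $(-s^2)$ — gives
$$\frac{d^{4}J}{da^{4}} = \int_{-\infty}^{\infty} 5 s^{8} e^{- a s^{2}} \, ds = \frac{525 \sqrt{\pi}}{16 a^{\frac{9}{2}}},$$
and the integrand here is exactly the target integrand, so $I = \frac{525 \sqrt{\pi}}{16 a^{\frac{9}{2}}}$.

Setting $a = \frac{4}{5}$:
$$I = \frac{328125 \sqrt{5} \sqrt{\pi}}{8192}.$$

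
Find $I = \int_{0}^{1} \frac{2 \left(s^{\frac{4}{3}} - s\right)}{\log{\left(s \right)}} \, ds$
$\log{\left(\frac{49}{36} \right)}$

Consider the one-parameter family: let $I(a) = \int_{0}^{1} \frac{2 \left(- s + s^{a}\right)}{\log{\left(s \right)}} \, ds$.

Since $\dfrac{\partial}{\partial a}\,s^{a} = s^{a} \ln s$, the $\ln s$ in the denominator cancels and
$$\frac{dI}{da} = \int_{0}^{1} 2 s^{a} \, ds = 2 \left[\frac{s^{a+1}}{a+1}\right]_0^1 = \frac{2}{a + 1}.$$

Integrating with respect to $a$ gives $I(a) = \log{\left(\frac{\left(a + 1\right)^{2}}{4} \right)} + C$.

At $a = 1$ the integrand is identically $0$, so $I(1) = 0$. The closed form gives $0$, hence $C = 0$.

Setting $a = \frac{4}{3}$:
$$I = \log{\left(\frac{49}{36} \right)}.$$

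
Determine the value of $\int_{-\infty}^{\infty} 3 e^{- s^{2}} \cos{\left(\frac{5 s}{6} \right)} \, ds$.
$\frac{3 \sqrt{\pi}}{e^{\frac{25}{144}}}$

Let $b$ denote the cosine frequency and define $I(b) = \int_{-\infty}^{\infty} 3 e^{- s^{2}} \cos{\left(b s \right)} \, ds$.

Differentiating under the integral sign,
$$I'(b) = \int_{-\infty}^{\infty} - 3 s e^{- s^{2}} \sin{\left(b s \right)} \, ds.$$

Integrate $\int_{-\infty}^{\infty} s \sin(b s)\, e^{- s^{2}}\, ds$ by parts with $u = \sin(b s)$ and $dv = s\, e^{- s^{2}}\, ds$, giving $v = - \frac{e^{- s^{2}}}{2}$. The boundary term vanishes and
$$\int_{-\infty}^{\infty} s \sin(b s)\, e^{- s^{2}}\, ds = \frac{b}{2} \int_{-\infty}^{\infty} \cos(b s)\, e^{- s^{2}}\, ds,$$
so $I'(b) = - \frac{b}{2}\, I(b)$.

This is a separable first-order ODE; solving with the initial condition $I(0) = \int_{-\infty}^{\infty} 3 e^{- s^{2}}\,ds = 3 \sqrt{\pi}$ gives
$$I(b) = 3 \sqrt{\pi} e^{- \frac{b^{2}}{4}}.$$

Setting $b = \frac{5}{6}$:
$$I = \frac{3 \sqrt{\pi}}{e^{\frac{25}{144}}}.$$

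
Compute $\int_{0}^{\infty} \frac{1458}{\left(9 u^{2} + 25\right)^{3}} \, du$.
$\frac{729 \pi}{25000}$

Recall the elementary integral
$$J(a) = \int_{0}^{\infty} \frac{2}{a^{2} + u^{2}} \, du = \frac{\pi}{a}.$$

Differentiating under the integral sign with respect to $a$,
$$\frac{dJ}{da} = \int_{0}^{\infty} - \frac{4 a}{\left(a^{2} + u^{2}\right)^{2}} \, du = - \frac{\pi}{a^{2}},$$
so $\int_{0}^{\infty} \frac{2}{\left(a^{2} + u^{2}\right)^{2}} \, du = \frac{\pi}{2 a^{3}}$.

Repeating — each differentiation of $1/(u^2+a^2)^j$ produces $-2ja/(u^2+a^2)^{j+1}$ — and dividing through by $-2ja$ at each step yields, after $2$ differentiations in total,
$$\int_{0}^{\infty} \frac{2}{\left(a^{2} + u^{2}\right)^{3}} \, du = \frac{3 \pi}{8 a^{5}}.$$

Setting $a = \frac{5}{3}$:
$$I = \frac{729 \pi}{25000}.$$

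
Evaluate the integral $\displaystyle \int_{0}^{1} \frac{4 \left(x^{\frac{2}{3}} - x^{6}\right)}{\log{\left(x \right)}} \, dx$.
$- \log{\left(\frac{194481}{625} \right)}$

Consider the one-parameter family: let $I(a) = \int_{0}^{1} \frac{4 \left(x^{\frac{2}{3}} - x^{a}\right)}{\log{\left(x \right)}} \, dx$.

Since $\dfrac{\partial}{\partial a}\,x^{a} = x^{a} \ln x$, the $\ln x$ in the denominator cancels and
$$\frac{dI}{da} = \int_{0}^{1} -4 x^{a} \, dx = -4 \left[\frac{x^{a+1}}{a+1}\right]_0^1 = - \frac{4}{a + 1}.$$

Integrating with respect to $a$ gives $I(a) = - \log{\left(\frac{81 \left(a + 1\right)^{4}}{625} \right)} + C$.

At $a = \frac{2}{3}$ the integrand is identically $0$, so $I(\frac{2}{3}) = 0$. The closed form gives $0$, hence $C = 0$.

Setting $a = 6$:
$$I = - \log{\left(\frac{194481}{625} \right)}.$$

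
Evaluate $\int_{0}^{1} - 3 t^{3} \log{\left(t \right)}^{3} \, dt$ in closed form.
$\frac{9}{128}$

Consider the simpler parametrised integral
$$J(a) = \int_{0}^{1} - 3 t^{a} \, dt = - \frac{3}{a + 1}.$$

Differentiating under the integral sign brings down a factor of $\ln t$:
$$\frac{dJ}{da} = \int_{0}^{1} - 3 t^{a} \log{\left(t \right)} \, dt = \frac{3}{\left(a + 1\right)^{2}}.$$

Repeating $3$ times in total — each differentiation brings down another $\ln t$ — gives
$$\frac{d^{3}J}{da^{3}} = \int_{0}^{1} - 3 t^{a} \log{\left(t \right)}^{3} \, dt = \frac{18}{\left(a + 1\right)^{4}},$$
and the integrand here is exactly the target integrand, so $I = \frac{18}{\left(a + 1\right)^{4}}$.

Setting $a = 3$:
$$I = \frac{9}{128}.$$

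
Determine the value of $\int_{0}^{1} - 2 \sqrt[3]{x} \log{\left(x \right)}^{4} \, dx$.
$- \frac{729}{64}$

Start from the elementary integral
$$J(a) = \int_{0}^{1} - 2 x^{a} \, dx = - \frac{2}{a + 1}.$$

Differentiating under the integral sign brings down a factor of $\ln x$:
$$\frac{dJ}{da} = \int_{0}^{1} - 2 x^{a} \log{\left(x \right)} \, dx = \frac{2}{\left(a + 1\right)^{2}}.$$

Repeating $4$ times in total — each differentiation brings down another $\ln x$ — gives
$$\frac{d^{4}J}{da^{4}} = \int_{0}^{1} - 2 x^{a} \log{\left(x \right)}^{4} \, dx = - \frac{48}{\left(a + 1\right)^{5}},$$
and the integrand here is exactly the target integrand, so $I = - \frac{48}{\left(a + 1\right)^{5}}$.

Setting $a = \frac{1}{3}$:
$$I = - \frac{729}{64}.$$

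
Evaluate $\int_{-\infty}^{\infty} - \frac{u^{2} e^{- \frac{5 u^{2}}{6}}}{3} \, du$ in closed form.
$- \frac{\sqrt{30} \sqrt{\pi}}{25}$

Consider the simpler parametrised integral
$$J(a) = \int_{-\infty}^{\infty} - \frac{e^{- a u^{2}}}{3} \, du = - \frac{\sqrt{\pi}}{3 \sqrt{a}}.$$

Differentiating under the integral sign brings down a factor of $(-u^2)$:
$$\frac{dJ}{da} = \int_{-\infty}^{\infty} \frac{u^{2} e^{- a u^{2}}}{3} \, du = \frac{\sqrt{\pi}}{6 a^{\frac{3}{2}}}.$$

The integral on the left is $-I$, so $I = - \frac{\sqrt{\pi}}{6 a^{\frac{3}{2}}}$.

Setting $a = \frac{5}{6}$:
$$I = - \frac{\sqrt{30} \sqrt{\pi}}{25}.$$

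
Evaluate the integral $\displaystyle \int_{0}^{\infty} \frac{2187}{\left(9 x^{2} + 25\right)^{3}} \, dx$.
$\frac{2187 \pi}{50000}$

Begin with the known result
$$J(a) = \int_{0}^{\infty} \frac{3}{a^{2} + x^{2}} \, dx = \frac{3 \pi}{2 a}.$$

Differentiating under the integral sign with respect to $a$,
$$\frac{dJ}{da} = \int_{0}^{\infty} - \frac{6 a}{\left(a^{2} + x^{2}\right)^{2}} \, dx = - \frac{3 \pi}{2 a^{2}},$$
so $\int_{0}^{\infty} \frac{3}{\left(a^{2} + x^{2}\right)^{2}} \, dx = \frac{3 \pi}{4 a^{3}}$.

Repeating — each differentiation of $1/(x^2+a^2)^j$ produces $-2ja/(x^2+a^2)^{j+1}$ — and dividing through by $-2ja$ at each step yields, after $2$ differentiations in total,
$$\int_{0}^{\infty} \frac{3}{\left(a^{2} + x^{2}\right)^{3}} \, dx = \frac{9 \pi}{16 a^{5}}.$$

Setting $a = \frac{5}{3}$:
$$I = \frac{2187 \pi}{50000}.$$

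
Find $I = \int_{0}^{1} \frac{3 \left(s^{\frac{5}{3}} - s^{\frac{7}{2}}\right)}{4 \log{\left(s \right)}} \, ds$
$- \frac{9 \log{\left(3 \right)}}{4} + 3 \log{\left(2 \right)}$

Introduce a parameter $a$ in the exponent: let $I(a) = \int_{0}^{1} \frac{3 \left(s^{\frac{5}{3}} - s^{a}\right)}{4 \log{\left(s \right)}} \, ds$.

Since $\dfrac{\partial}{\partial a}\,s^{a} = s^{a} \ln s$, the $\ln s$ in the denominator cancels and
$$\frac{dI}{da} = \int_{0}^{1} - \frac{3}{4} s^{a} \, ds = - \frac{3}{4} \left[\frac{s^{a+1}}{a+1}\right]_0^1 = - \frac{3}{4 a + 4}.$$

Integrating with respect to $a$ gives $I(a) = - \log{\left(\frac{6^{\frac{3}{4}} \left(a + 1\right)^{\frac{3}{4}}}{8} \right)} + C$.

At $a = \frac{5}{3}$ the integrand is identically $0$, so $I(\frac{5}{3}) = 0$. The closed form gives $0$, hence $C = 0$.

Setting $a = \frac{7}{2}$:
$$I = - \frac{9 \log{\left(3 \right)}}{4} + 3 \log{\left(2 \right)}.$$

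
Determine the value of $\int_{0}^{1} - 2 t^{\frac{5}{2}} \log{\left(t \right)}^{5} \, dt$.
$\frac{15360}{117649}$

Start from the elementary integral
$$J(a) = \int_{0}^{1} - 2 t^{a} \, dt = - \frac{2}{a + 1}.$$

Differentiating under the integral sign brings down a factor of $\ln t$:
$$\frac{dJ}{da} = \int_{0}^{1} - 2 t^{a} \log{\left(t \right)} \, dt = \frac{2}{\left(a + 1\right)^{2}}.$$

Repeating $5$ times in total — each differentiation brings down another $\ln t$ — gives
$$\frac{d^{5}J}{da^{5}} = \int_{0}^{1} - 2 t^{a} \log{\left(t \right)}^{5} \, dt = \frac{240}{\left(a + 1\right)^{6}},$$
and the integrand here is exactly the target integrand, so $I = \frac{240}{\left(a + 1\right)^{6}}$.

Setting $a = \frac{5}{2}$:
$$I = \frac{15360}{117649}.$$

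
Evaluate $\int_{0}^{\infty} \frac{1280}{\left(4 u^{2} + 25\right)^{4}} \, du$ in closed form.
$\frac{4 \pi}{3125}$

Begin with the known result
$$J(a) = \int_{0}^{\infty} \frac{5}{a^{2} + u^{2}} \, du = \frac{5 \pi}{2 a}.$$

Differentiating under the integral sign with respect to $a$,
$$\frac{dJ}{da} = \int_{0}^{\infty} - \frac{10 a}{\left(a^{2} + u^{2}\right)^{2}} \, du = - \frac{5 \pi}{2 a^{2}},$$
so $\int_{0}^{\infty} \frac{5}{\left(a^{2} + u^{2}\right)^{2}} \, du = \frac{5 \pi}{4 a^{3}}$.

Repeating — each differentiation of $1/(u^2+a^2)^j$ produces $-2ja/(u^2+a^2)^{j+1}$ — and dividing through by $-2ja$ at each step yields, after $3$ differentiations in total,
$$\int_{0}^{\infty} \frac{5}{\left(a^{2} + u^{2}\right)^{4}} \, du = \frac{25 \pi}{32 a^{7}}.$$

Setting $a = \frac{5}{2}$:
$$I = \frac{4 \pi}{3125}.$$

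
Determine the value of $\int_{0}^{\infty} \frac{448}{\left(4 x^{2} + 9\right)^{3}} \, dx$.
$\frac{14 \pi}{81}$

Start from the standard arctangent integral
$$J(a) = \int_{0}^{\infty} \frac{7}{a^{2} + x^{2}} \, dx = \frac{7 \pi}{2 a}.$$

Differentiating under the integral sign with respect to $a$,
$$\frac{dJ}{da} = \int_{0}^{\infty} - \frac{14 a}{\left(a^{2} + x^{2}\right)^{2}} \, dx = - \frac{7 \pi}{2 a^{2}},$$
so $\int_{0}^{\infty} \frac{7}{\left(a^{2} + x^{2}\right)^{2}} \, dx = \frac{7 \pi}{4 a^{3}}$.

Repeating — each differentiation of $1/(x^2+a^2)^j$ produces $-2ja/(x^2+a^2)^{j+1}$ — and dividing through by $-2ja$ at each step yields, after $2$ differentiations in total,
$$\int_{0}^{\infty} \frac{7}{\left(a^{2} + x^{2}\right)^{3}} \, dx = \frac{21 \pi}{16 a^{5}}.$$

Setting $a = \frac{3}{2}$:
$$I = \frac{14 \pi}{81}.$$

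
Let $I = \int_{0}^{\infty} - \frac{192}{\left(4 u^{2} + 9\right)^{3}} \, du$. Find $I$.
$- \frac{2 \pi}{27}$

Start from the standard arctangent integral
$$J(a) = \int_{0}^{\infty} - \frac{3}{a^{2} + u^{2}} \, du = - \frac{3 \pi}{2 a}.$$

Differentiating under the integral sign with respect to $a$,
$$\frac{dJ}{da} = \int_{0}^{\infty} \frac{6 a}{\left(a^{2} + u^{2}\right)^{2}} \, du = \frac{3 \pi}{2 a^{2}},$$
so $\int_{0}^{\infty} - \frac{3}{\left(a^{2} + u^{2}\right)^{2}} \, du = - \frac{3 \pi}{4 a^{3}}$.

Repeating — each differentiation of $1/(u^2+a^2)^j$ produces $-2ja/(u^2+a^2)^{j+1}$ — and dividing through by $-2ja$ at each step yields, after $2$ differentiations in total,
$$\int_{0}^{\infty} - \frac{3}{\left(a^{2} + u^{2}\right)^{3}} \, du = - \frac{9 \pi}{16 a^{5}}.$$

Setting $a = \frac{3}{2}$:
$$I = - \frac{2 \pi}{27}.$$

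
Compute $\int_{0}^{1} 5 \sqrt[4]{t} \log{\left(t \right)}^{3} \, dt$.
$- \frac{1536}{125}$

Start from the elementary integral
$$J(a) = \int_{0}^{1} 5 t^{a} \, dt = \frac{5}{a + 1}.$$

Differentiating under the integral sign brings down a factor of $\ln t$:
$$\frac{dJ}{da} = \int_{0}^{1} 5 t^{a} \log{\left(t \right)} \, dt = - \frac{5}{\left(a + 1\right)^{2}}.$$

Repeating $3$ times in total — each differentiation brings down another $\ln t$ — gives
$$\frac{d^{3}J}{da^{3}} = \int_{0}^{1} 5 t^{a} \log{\left(t \right)}^{3} \, dt = - \frac{30}{\left(a + 1\right)^{4}},$$
and the integrand here is exactly the target integrand, so $I = - \frac{30}{\left(a + 1\right)^{4}}$.

Setting $a = \frac{1}{4}$:
$$I = - \frac{1536}{125}.$$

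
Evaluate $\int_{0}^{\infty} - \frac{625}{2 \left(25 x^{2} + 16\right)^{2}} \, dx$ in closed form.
$- \frac{125 \pi}{512}$

Recall the elementary integral
$$J(a) = \int_{0}^{\infty} - \frac{1}{2 \left(a^{2} + x^{2}\right)} \, dx = - \frac{\pi}{4 a}.$$

Differentiating under the integral sign with respect to $a$,
$$\frac{dJ}{da} = \int_{0}^{\infty} \frac{a}{\left(a^{2} + x^{2}\right)^{2}} \, dx = \frac{\pi}{4 a^{2}},$$
so $\int_{0}^{\infty} - \frac{1}{2 \left(a^{2} + x^{2}\right)^{2}} \, dx = - \frac{\pi}{8 a^{3}}$.

Setting $a = \frac{4}{5}$:
$$I = - \frac{125 \pi}{512}.$$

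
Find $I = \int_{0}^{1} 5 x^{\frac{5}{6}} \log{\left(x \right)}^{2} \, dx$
$\frac{2160}{1331}$

Begin with the known integral
$$J(a) = \int_{0}^{1} 5 x^{a} \, dx = \frac{5}{a + 1}.$$

Differentiating under the integral sign brings down a factor of $\ln x$:
$$\frac{dJ}{da} = \int_{0}^{1} 5 x^{a} \log{\left(x \right)} \, dx = - \frac{5}{\left(a + 1\right)^{2}}.$$

Repeating twice in total — each differentiation brings down another $\ln x$ — gives
$$\frac{d^{2}J}{da^{2}} = \int_{0}^{1} 5 x^{a} \log{\left(x \right)}^{2} \, dx = \frac{10}{\left(a + 1\right)^{3}},$$
and the integrand here is exactly the target integrand, so $I = \frac{10}{\left(a + 1\right)^{3}}$.

Setting $a = \frac{5}{6}$:
$$I = \frac{2160}{1331}.$$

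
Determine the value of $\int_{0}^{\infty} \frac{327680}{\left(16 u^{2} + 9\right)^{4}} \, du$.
$\frac{12800 \pi}{2187}$

Recall the elementary integral
$$J(a) = \int_{0}^{\infty} \frac{5}{a^{2} + u^{2}} \, du = \frac{5 \pi}{2 a}.$$

Differentiating under the integral sign with respect to $a$,
$$\frac{dJ}{da} = \int_{0}^{\infty} - \frac{10 a}{\left(a^{2} + u^{2}\right)^{2}} \, du = - \frac{5 \pi}{2 a^{2}},$$
so $\int_{0}^{\infty} \frac{5}{\left(a^{2} + u^{2}\right)^{2}} \, du = \frac{5 \pi}{4 a^{3}}$.

Repeating — each differentiation of $1/(u^2+a^2)^j$ produces $-2ja/(u^2+a^2)^{j+1}$ — and dividing through by $-2ja$ at each step yields, after $3$ differentiations in total,
$$\int_{0}^{\infty} \frac{5}{\left(a^{2} + u^{2}\right)^{4}} \, du = \frac{25 \pi}{32 a^{7}}.$$

Setting $a = \frac{3}{4}$:
$$I = \frac{12800 \pi}{2187}.$$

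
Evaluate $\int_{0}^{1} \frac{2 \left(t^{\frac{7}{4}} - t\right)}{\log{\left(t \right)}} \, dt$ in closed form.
$- \log{\left(\frac{64}{121} \right)}$

Introduce a parameter $a$ in the exponent: let $I(a) = \int_{0}^{1} \frac{2 \left(t^{\frac{7}{4}} - t^{a}\right)}{\log{\left(t \right)}} \, dt$.

Since $\dfrac{\partial}{\partial a}\,t^{a} = t^{a} \ln t$, the $\ln t$ in the denominator cancels and
$$\frac{dI}{da} = \int_{0}^{1} -2 t^{a} \, dt = -2 \left[\frac{t^{a+1}}{a+1}\right]_0^1 = - \frac{2}{a + 1}.$$

Integrating with respect to $a$ gives $I(a) = - \log{\left(\frac{16 \left(a + 1\right)^{2}}{121} \right)} + C$.

At $a = \frac{7}{4}$ the integrand is identically $0$, so $I(\frac{7}{4}) = 0$. The closed form gives $0$, hence $C = 0$.

Setting $a = 1$:
$$I = - \log{\left(\frac{64}{121} \right)}.$$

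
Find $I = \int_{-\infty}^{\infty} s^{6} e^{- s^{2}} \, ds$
$\frac{15 \sqrt{\pi}}{8}$

Consider the simpler parametrised integral
$$J(a) = \int_{-\infty}^{\infty} e^{- a s^{2}} \, ds = \frac{\sqrt{\pi}}{\sqrt{a}}.$$

Differentiating under the integral sign brings down a factor of $(-s^2)$:
$$\frac{dJ}{da} = \int_{-\infty}^{\infty} - s^{2} e^{- a s^{2}} \, ds = - \frac{\sqrt{\pi}}{2 a^{\frac{3}{2}}}.$$

Repeating $3$ times in total — each differentiation brings down another $(-s^2)$ — gives
$$\frac{d^{3}J}{da^{3}} = \int_{-\infty}^{\infty} - s^{6} e^{- a s^{2}} \, ds = - \frac{15 \sqrt{\pi}}{8 a^{\frac{7}{2}}},$$
and the integrand here is $(-1)^{3}$ times the target integrand, so $I = (-1)^{3}\,\frac{d^{3}J}{da^{3}} = \frac{15 \sqrt{\pi}}{8 a^{\frac{7}{2}}}$.

Setting $a = 1$:
$$I = \frac{15 \sqrt{\pi}}{8}.$$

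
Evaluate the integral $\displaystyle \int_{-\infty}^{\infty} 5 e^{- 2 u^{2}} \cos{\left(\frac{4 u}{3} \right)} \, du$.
$\frac{5 \sqrt{2} \sqrt{\pi}}{2 e^{\frac{2}{9}}}$

Treat the cosine frequency as a parameter and define $I(b) = \int_{-\infty}^{\infty} 5 e^{- 2 u^{2}} \cos{\left(b u \right)} \, du$.

Differentiating under the integral sign,
$$I'(b) = \int_{-\infty}^{\infty} - 5 u e^{- 2 u^{2}} \sin{\left(b u \right)} \, du.$$

Integrate $\int_{-\infty}^{\infty} u \sin(b u)\, e^{- 2 u^{2}}\, du$ by parts with $w = \sin(b u)$ and $dv = u\, e^{- 2 u^{2}}\, du$, giving $v = - \frac{e^{- 2 u^{2}}}{4}$. The boundary term vanishes and
$$\int_{-\infty}^{\infty} u \sin(b u)\, e^{- 2 u^{2}}\, du = \frac{b}{4} \int_{-\infty}^{\infty} \cos(b u)\, e^{- 2 u^{2}}\, du,$$
so $I'(b) = - \frac{b}{4}\, I(b)$.

This is a separable first-order ODE; solving with the initial condition $I(0) = \int_{-\infty}^{\infty} 5 e^{- 2 u^{2}}\,du = \frac{5 \sqrt{2} \sqrt{\pi}}{2}$ gives
$$I(b) = \frac{5 \sqrt{2} \sqrt{\pi} e^{- \frac{b^{2}}{8}}}{2}.$$

Setting $b = \frac{4}{3}$:
$$I = \frac{5 \sqrt{2} \sqrt{\pi}}{2 e^{\frac{2}{9}}}.$$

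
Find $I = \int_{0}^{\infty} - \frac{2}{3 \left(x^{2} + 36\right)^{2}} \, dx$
$- \frac{\pi}{1296}$

Begin with the known result
$$J(a) = \int_{0}^{\infty} - \frac{2}{3 \left(a^{2} + x^{2}\right)} \, dx = - \frac{\pi}{3 a}.$$

Differentiating under the integral sign with respect to $a$,
$$\frac{dJ}{da} = \int_{0}^{\infty} \frac{4 a}{3 \left(a^{2} + x^{2}\right)^{2}} \, dx = \frac{\pi}{3 a^{2}},$$
so $\int_{0}^{\infty} - \frac{2}{3 \left(a^{2} + x^{2}\right)^{2}} \, dx = - \frac{\pi}{6 a^{3}}$.

Setting $a = 6$:
$$I = - \frac{\pi}{1296}.$$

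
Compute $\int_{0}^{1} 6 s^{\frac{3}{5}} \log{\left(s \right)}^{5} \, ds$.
$- \frac{703125}{16384}$

Begin with the known integral
$$J(a) = \int_{0}^{1} 6 s^{a} \, ds = \frac{6}{a + 1}.$$

Differentiating under the integral sign brings down a factor of $\ln s$:
$$\frac{dJ}{da} = \int_{0}^{1} 6 s^{a} \log{\left(s \right)} \, ds = - \frac{6}{\left(a + 1\right)^{2}}.$$

Repeating $5$ times in total — each differentiation brings down another $\ln s$ — gives
$$\frac{d^{5}J}{da^{5}} = \int_{0}^{1} 6 s^{a} \log{\left(s \right)}^{5} \, ds = - \frac{720}{\left(a + 1\right)^{6}},$$
and the integrand here is exactly the target integrand, so $I = - \frac{720}{\left(a + 1\right)^{6}}$.

Setting $a = \frac{3}{5}$:
$$I = - \frac{703125}{16384}.$$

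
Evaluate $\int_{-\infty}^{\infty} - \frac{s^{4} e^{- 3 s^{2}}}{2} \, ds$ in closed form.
$- \frac{\sqrt{3} \sqrt{\pi}}{72}$

Start from the elementary integral
$$J(a) = \int_{-\infty}^{\infty} - \frac{e^{- a s^{2}}}{2} \, ds = - \frac{\sqrt{\pi}}{2 \sqrt{a}}.$$

Differentiating under the integral sign brings down a factor of $(-s^2)$:
$$\frac{dJ}{da} = \int_{-\infty}^{\infty} \frac{s^{2} e^{- a s^{2}}}{2} \, ds = \frac{\sqrt{\pi}}{4 a^{\frac{3}{2}}}.$$

Repeating twice in total — each differentiation brings down another $(-s^2)$ — gives
$$\frac{d^{2}J}{da^{2}} = \int_{-\infty}^{\infty} - \frac{s^{4} e^{- a s^{2}}}{2} \, ds = - \frac{3 \sqrt{\pi}}{8 a^{\frac{5}{2}}},$$
and the integrand here is exactly the target integrand, so $I = - \frac{3 \sqrt{\pi}}{8 a^{\frac{5}{2}}}$.

Setting $a = 3$:
$$I = - \frac{\sqrt{3} \sqrt{\pi}}{72}.$$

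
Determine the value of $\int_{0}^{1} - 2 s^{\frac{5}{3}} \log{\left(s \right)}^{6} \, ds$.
$- \frac{98415}{65536}$

Consider the simpler parametrised integral
$$J(a) = \int_{0}^{1} - 2 s^{a} \, ds = - \frac{2}{a + 1}.$$

Differentiating under the integral sign brings down a factor of $\ln s$:
$$\frac{dJ}{da} = \int_{0}^{1} - 2 s^{a} \log{\left(s \right)} \, ds = \frac{2}{\left(a + 1\right)^{2}}.$$

Repeating $6$ times in total — each differentiation brings down another $\ln s$ — gives
$$\frac{d^{6}J}{da^{6}} = \int_{0}^{1} - 2 s^{a} \log{\left(s \right)}^{6} \, ds = - \frac{1440}{\left(a + 1\right)^{7}},$$
and the integrand here is exactly the target integrand, so $I = - \frac{1440}{\left(a + 1\right)^{7}}$.

Setting $a = \frac{5}{3}$:
$$I = - \frac{98415}{65536}.$$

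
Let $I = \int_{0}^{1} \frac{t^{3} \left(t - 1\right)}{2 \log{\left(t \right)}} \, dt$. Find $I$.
$- \log{\left(2 \right)} + \frac{\log{\left(5 \right)}}{2}$

Replace the exponent $3$ by a parameter $a$: let $I(a) = \int_{0}^{1} \frac{t^{4} - t^{a}}{2 \log{\left(t \right)}} \, dt$.

Since $\dfrac{\partial}{\partial a}\,t^{a} = t^{a} \ln t$, the $\ln t$ in the denominator cancels and
$$\frac{dI}{da} = \int_{0}^{1} - \frac{1}{2} t^{a} \, dt = - \frac{1}{2} \left[\frac{t^{a+1}}{a+1}\right]_0^1 = - \frac{1}{2 a + 2}.$$

Integrating with respect to $a$ gives $I(a) = - \frac{\log{\left(a + 1 \right)}}{2} + \frac{\log{\left(5 \right)}}{2} + C$.

At $a = 4$ the integrand is identically $0$, so $I(4) = 0$. The closed form gives $0$, hence $C = 0$.

Setting $a = 3$:
$$I = - \log{\left(2 \right)} + \frac{\log{\left(5 \right)}}{2}.$$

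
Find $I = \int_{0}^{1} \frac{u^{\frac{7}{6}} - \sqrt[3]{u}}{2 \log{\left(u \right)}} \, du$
$\log{\left(\frac{\sqrt{26}}{4} \right)}$

Consider the one-parameter family: let $I(a) = \int_{0}^{1} \frac{- \sqrt[3]{u} + u^{a}}{2 \log{\left(u \right)}} \, du$.

Since $\dfrac{\partial}{\partial a}\,u^{a} = u^{a} \ln u$, the $\ln u$ in the denominator cancels and
$$\frac{dI}{da} = \int_{0}^{1} \frac{1}{2} u^{a} \, du = \frac{1}{2} \left[\frac{u^{a+1}}{a+1}\right]_0^1 = \frac{1}{2 \left(a + 1\right)}.$$

Integrating with respect to $a$ gives $I(a) = \frac{\log{\left(a + 1 \right)}}{2} - \log{\left(2 \right)} + \frac{\log{\left(3 \right)}}{2} + C$.

At $a = \frac{1}{3}$ the integrand is identically $0$, so $I(\frac{1}{3}) = 0$. The closed form gives $0$, hence $C = 0$.

Setting $a = \frac{7}{6}$:
$$I = \log{\left(\frac{\sqrt{26}}{4} \right)}.$$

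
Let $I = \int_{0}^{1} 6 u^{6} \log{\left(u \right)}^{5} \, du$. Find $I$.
$- \frac{720}{117649}$

Start from the elementary integral
$$J(a) = \int_{0}^{1} 6 u^{a} \, du = \frac{6}{a + 1}.$$

Differentiating under the integral sign brings down a factor of $\ln u$:
$$\frac{dJ}{da} = \int_{0}^{1} 6 u^{a} \log{\left(u \right)} \, du = - \frac{6}{\left(a + 1\right)^{2}}.$$

Repeating $5$ times in total — each differentiation brings down another $\ln u$ — gives
$$\frac{d^{5}J}{da^{5}} = \int_{0}^{1} 6 u^{a} \log{\left(u \right)}^{5} \, du = - \frac{720}{\left(a + 1\right)^{6}},$$
and the integrand here is exactly the target integrand, so $I = - \frac{720}{\left(a + 1\right)^{6}}$.

Setting $a = 6$:
$$I = - \frac{720}{117649}.$$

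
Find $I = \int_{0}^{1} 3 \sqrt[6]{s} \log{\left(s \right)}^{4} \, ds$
$\frac{559872}{16807}$

Start from the elementary integral
$$J(a) = \int_{0}^{1} 3 s^{a} \, ds = \frac{3}{a + 1}.$$

Differentiating under the integral sign brings down a factor of $\ln s$:
$$\frac{dJ}{da} = \int_{0}^{1} 3 s^{a} \log{\left(s \right)} \, ds = - \frac{3}{\left(a + 1\right)^{2}}.$$

Repeating $4$ times in total — each differentiation brings down another $\ln s$ — gives
$$\frac{d^{4}J}{da^{4}} = \int_{0}^{1} 3 s^{a} \log{\left(s \right)}^{4} \, ds = \frac{72}{\left(a + 1\right)^{5}},$$
and the integrand here is exactly the target integrand, so $I = \frac{72}{\left(a + 1\right)^{5}}$.

Setting $a = \frac{1}{6}$:
$$I = \frac{559872}{16807}.$$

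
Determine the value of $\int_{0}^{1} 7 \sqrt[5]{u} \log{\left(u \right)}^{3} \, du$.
$- \frac{4375}{216}$

Consider the simpler parametrised integral
$$J(a) = \int_{0}^{1} 7 u^{a} \, du = \frac{7}{a + 1}.$$

Differentiating under the integral sign brings down a factor of $\ln u$:
$$\frac{dJ}{da} = \int_{0}^{1} 7 u^{a} \log{\left(u \right)} \, du = - \frac{7}{\left(a + 1\right)^{2}}.$$

Repeating $3$ times in total — each differentiation brings down another $\ln u$ — gives
$$\frac{d^{3}J}{da^{3}} = \int_{0}^{1} 7 u^{a} \log{\left(u \right)}^{3} \, du = - \frac{42}{\left(a + 1\right)^{4}},$$
and the integrand here is exactly the target integrand, so $I = - \frac{42}{\left(a + 1\right)^{4}}$.

Setting $a = \frac{1}{5}$:
$$I = - \frac{4375}{216}.$$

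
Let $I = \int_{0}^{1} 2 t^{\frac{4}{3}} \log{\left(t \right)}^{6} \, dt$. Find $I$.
$\frac{3149280}{823543}$

Begin with the known integral
$$J(a) = \int_{0}^{1} 2 t^{a} \, dt = \frac{2}{a + 1}.$$

Differentiating under the integral sign brings down a factor of $\ln t$:
$$\frac{dJ}{da} = \int_{0}^{1} 2 t^{a} \log{\left(t \right)} \, dt = - \frac{2}{\left(a + 1\right)^{2}}.$$

Repeating $6$ times in total — each differentiation brings down another $\ln t$ — gives
$$\frac{d^{6}J}{da^{6}} = \int_{0}^{1} 2 t^{a} \log{\left(t \right)}^{6} \, dt = \frac{1440}{\left(a + 1\right)^{7}},$$
and the integrand here is exactly the target integrand, so $I = \frac{1440}{\left(a + 1\right)^{7}}$.

Setting $a = \frac{4}{3}$:
$$I = \frac{3149280}{823543}.$$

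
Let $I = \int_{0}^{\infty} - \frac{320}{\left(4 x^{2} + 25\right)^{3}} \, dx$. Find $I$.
$- \frac{6 \pi}{625}$

Start from the standard arctangent integral
$$J(a) = \int_{0}^{\infty} - \frac{5}{a^{2} + x^{2}} \, dx = - \frac{5 \pi}{2 a}.$$

Differentiating under the integral sign with respect to $a$,
$$\frac{dJ}{da} = \int_{0}^{\infty} \frac{10 a}{\left(a^{2} + x^{2}\right)^{2}} \, dx = \frac{5 \pi}{2 a^{2}},$$
so $\int_{0}^{\infty} - \frac{5}{\left(a^{2} + x^{2}\right)^{2}} \, dx = - \frac{5 \pi}{4 a^{3}}$.

Repeating — each differentiation of $1/(x^2+a^2)^j$ produces $-2ja/(x^2+a^2)^{j+1}$ — and dividing through by $-2ja$ at each step yields, after $2$ differentiations in total,
$$\int_{0}^{\infty} - \frac{5}{\left(a^{2} + x^{2}\right)^{3}} \, dx = - \frac{15 \pi}{16 a^{5}}.$$

Setting $a = \frac{5}{2}$:
$$I = - \frac{6 \pi}{625}.$$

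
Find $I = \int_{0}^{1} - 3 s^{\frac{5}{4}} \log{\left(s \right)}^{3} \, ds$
$\frac{512}{729}$

Begin with the known integral
$$J(a) = \int_{0}^{1} - 3 s^{a} \, ds = - \frac{3}{a + 1}.$$

Differentiating under the integral sign brings down a factor of $\ln s$:
$$\frac{dJ}{da} = \int_{0}^{1} - 3 s^{a} \log{\left(s \right)} \, ds = \frac{3}{\left(a + 1\right)^{2}}.$$

Repeating $3$ times in total — each differentiation brings down another $\ln s$ — gives
$$\frac{d^{3}J}{da^{3}} = \int_{0}^{1} - 3 s^{a} \log{\left(s \right)}^{3} \, ds = \frac{18}{\left(a + 1\right)^{4}},$$
and the integrand here is exactly the target integrand, so $I = \frac{18}{\left(a + 1\right)^{4}}$.

Setting $a = \frac{5}{4}$:
$$I = \frac{512}{729}.$$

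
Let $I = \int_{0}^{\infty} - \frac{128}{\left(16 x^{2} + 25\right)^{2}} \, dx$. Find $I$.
$- \frac{8 \pi}{125}$

Start from the standard arctangent integral
$$J(a) = \int_{0}^{\infty} - \frac{1}{2 \left(a^{2} + x^{2}\right)} \, dx = - \frac{\pi}{4 a}.$$

Differentiating under the integral sign with respect to $a$,
$$\frac{dJ}{da} = \int_{0}^{\infty} \frac{a}{\left(a^{2} + x^{2}\right)^{2}} \, dx = \frac{\pi}{4 a^{2}},$$
so $\int_{0}^{\infty} - \frac{1}{2 \left(a^{2} + x^{2}\right)^{2}} \, dx = - \frac{\pi}{8 a^{3}}$.

Setting $a = \frac{5}{4}$:
$$I = - \frac{8 \pi}{125}.$$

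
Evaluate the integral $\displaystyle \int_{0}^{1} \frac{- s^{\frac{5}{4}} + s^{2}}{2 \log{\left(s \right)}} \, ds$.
$- \frac{\log{\left(3 \right)}}{2} + \log{\left(2 \right)}$

Replace the exponent $2$ by a parameter $a$: let $I(a) = \int_{0}^{1} \frac{- s^{\frac{5}{4}} + s^{a}}{2 \log{\left(s \right)}} \, ds$.

Since $\dfrac{\partial}{\partial a}\,s^{a} = s^{a} \ln s$, the $\ln s$ in the denominator cancels and
$$\frac{dI}{da} = \int_{0}^{1} \frac{1}{2} s^{a} \, ds = \frac{1}{2} \left[\frac{s^{a+1}}{a+1}\right]_0^1 = \frac{1}{2 \left(a + 1\right)}.$$

Integrating with respect to $a$ gives $I(a) = \log{\left(\frac{2 \sqrt{a + 1}}{3} \right)} + C$.

At $a = \frac{5}{4}$ the integrand is identically $0$, so $I(\frac{5}{4}) = 0$. The closed form gives $0$, hence $C = 0$.

Setting $a = 2$:
$$I = - \frac{\log{\left(3 \right)}}{2} + \log{\left(2 \right)}.$$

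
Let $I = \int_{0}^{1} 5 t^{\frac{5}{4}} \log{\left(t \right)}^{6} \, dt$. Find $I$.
$\frac{6553600}{531441}$

Begin with the known integral
$$J(a) = \int_{0}^{1} 5 t^{a} \, dt = \frac{5}{a + 1}.$$

Differentiating under the integral sign brings down a factor of $\ln t$:
$$\frac{dJ}{da} = \int_{0}^{1} 5 t^{a} \log{\left(t \right)} \, dt = - \frac{5}{\left(a + 1\right)^{2}}.$$

Repeating $6$ times in total — each differentiation brings down another $\ln t$ — gives
$$\frac{d^{6}J}{da^{6}} = \int_{0}^{1} 5 t^{a} \log{\left(t \right)}^{6} \, dt = \frac{3600}{\left(a + 1\right)^{7}},$$
and the integrand here is exactly the target integrand, so $I = \frac{3600}{\left(a + 1\right)^{7}}$.

Setting $a = \frac{5}{4}$:
$$I = \frac{6553600}{531441}.$$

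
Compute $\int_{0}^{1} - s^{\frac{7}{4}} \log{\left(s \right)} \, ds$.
$\frac{16}{121}$

Begin with the known integral
$$J(a) = \int_{0}^{1} - s^{a} \, ds = - \frac{1}{a + 1}.$$

Differentiating under the integral sign brings down a factor of $\ln s$:
$$\frac{dJ}{da} = \int_{0}^{1} - s^{a} \log{\left(s \right)} \, ds = \frac{1}{\left(a + 1\right)^{2}}.$$

The integral on the left is $I$, so $I = \frac{1}{\left(a + 1\right)^{2}}$.

Setting $a = \frac{7}{4}$:
$$I = \frac{16}{121}.$$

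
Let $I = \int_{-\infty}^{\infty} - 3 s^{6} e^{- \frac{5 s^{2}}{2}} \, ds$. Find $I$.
$- \frac{9 \sqrt{10} \sqrt{\pi}}{125}$

Start from the elementary integral
$$J(a) = \int_{-\infty}^{\infty} - 3 e^{- a s^{2}} \, ds = - \frac{3 \sqrt{\pi}}{\sqrt{a}}.$$

Differentiating under the integral sign brings down a factor of $(-s^2)$:
$$\frac{dJ}{da} = \int_{-\infty}^{\infty} 3 s^{2} e^{- a s^{2}} \, ds = \frac{3 \sqrt{\pi}}{2 a^{\frac{3}{2}}}.$$

Repeating $3$ times in total — each differentiation brings down another $(-s^2)$ — gives
$$\frac{d^{3}J}{da^{3}} = \int_{-\infty}^{\infty} 3 s^{6} e^{- a s^{2}} \, ds = \frac{45 \sqrt{\pi}}{8 a^{\frac{7}{2}}},$$
and the integrand here is $(-1)^{3}$ times the target integrand, so $I = (-1)^{3}\,\frac{d^{3}J}{da^{3}} = - \frac{45 \sqrt{\pi}}{8 a^{\frac{7}{2}}}$.

Setting $a = \frac{5}{2}$:
$$I = - \frac{9 \sqrt{10} \sqrt{\pi}}{125}.$$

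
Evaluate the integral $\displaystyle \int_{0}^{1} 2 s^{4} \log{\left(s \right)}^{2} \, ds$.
$\frac{4}{125}$

Start from the elementary integral
$$J(a) = \int_{0}^{1} 2 s^{a} \, ds = \frac{2}{a + 1}.$$

Differentiating under the integral sign brings down a factor of $\ln s$:
$$\frac{dJ}{da} = \int_{0}^{1} 2 s^{a} \log{\left(s \right)} \, ds = - \frac{2}{\left(a + 1\right)^{2}}.$$

Repeating twice in total — each differentiation brings down another $\ln s$ — gives
$$\frac{d^{2}J}{da^{2}} = \int_{0}^{1} 2 s^{a} \log{\left(s \right)}^{2} \, ds = \frac{4}{\left(a + 1\right)^{3}},$$
and the integrand here is exactly the target integrand, so $I = \frac{4}{\left(a + 1\right)^{3}}$.

Setting $a = 4$:
$$I = \frac{4}{125}.$$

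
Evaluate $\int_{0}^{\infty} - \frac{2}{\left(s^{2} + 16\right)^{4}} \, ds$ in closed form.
$- \frac{5 \pi}{262144}$

Begin with the known result
$$J(a) = \int_{0}^{\infty} - \frac{2}{a^{2} + s^{2}} \, ds = - \frac{\pi}{a}.$$

Differentiating under the integral sign with respect to $a$,
$$\frac{dJ}{da} = \int_{0}^{\infty} \frac{4 a}{\left(a^{2} + s^{2}\right)^{2}} \, ds = \frac{\pi}{a^{2}},$$
so $\int_{0}^{\infty} - \frac{2}{\left(a^{2} + s^{2}\right)^{2}} \, ds = - \frac{\pi}{2 a^{3}}$.

Repeating — each differentiation of $1/(s^2+a^2)^j$ produces $-2ja/(s^2+a^2)^{j+1}$ — and dividing through by $-2ja$ at each step yields, after $3$ differentiations in total,
$$\int_{0}^{\infty} - \frac{2}{\left(a^{2} + s^{2}\right)^{4}} \, ds = - \frac{5 \pi}{16 a^{7}}.$$

Setting $a = 4$:
$$I = - \frac{5 \pi}{262144}.$$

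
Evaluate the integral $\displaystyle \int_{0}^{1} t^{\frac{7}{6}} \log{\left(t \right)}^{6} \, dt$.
$\frac{201553920}{62748517}$

Start from the elementary integral
$$J(a) = \int_{0}^{1} t^{a} \, dt = \frac{1}{a + 1}.$$

Differentiating under the integral sign brings down a factor of $\ln t$:
$$\frac{dJ}{da} = \int_{0}^{1} t^{a} \log{\left(t \right)} \, dt = - \frac{1}{\left(a + 1\right)^{2}}.$$

Repeating $6$ times in total — each differentiation brings down another $\ln t$ — gives
$$\frac{d^{6}J}{da^{6}} = \int_{0}^{1} t^{a} \log{\left(t \right)}^{6} \, dt = \frac{720}{\left(a + 1\right)^{7}},$$
and the integrand here is exactly the target integrand, so $I = \frac{720}{\left(a + 1\right)^{7}}$.

Setting $a = \frac{7}{6}$:
$$I = \frac{201553920}{62748517}.$$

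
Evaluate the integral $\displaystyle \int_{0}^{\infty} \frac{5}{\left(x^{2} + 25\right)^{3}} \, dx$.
$\frac{3 \pi}{10000}$

Recall the elementary integral
$$J(a) = \int_{0}^{\infty} \frac{5}{a^{2} + x^{2}} \, dx = \frac{5 \pi}{2 a}.$$

Differentiating under the integral sign with respect to $a$,
$$\frac{dJ}{da} = \int_{0}^{\infty} - \frac{10 a}{\left(a^{2} + x^{2}\right)^{2}} \, dx = - \frac{5 \pi}{2 a^{2}},$$
so $\int_{0}^{\infty} \frac{5}{\left(a^{2} + x^{2}\right)^{2}} \, dx = \frac{5 \pi}{4 a^{3}}$.

Repeating — each differentiation of $1/(x^2+a^2)^j$ produces $-2ja/(x^2+a^2)^{j+1}$ — and dividing through by $-2ja$ at each step yields, after $2$ differentiations in total,
$$\int_{0}^{\infty} \frac{5}{\left(a^{2} + x^{2}\right)^{3}} \, dx = \frac{15 \pi}{16 a^{5}}.$$

Setting $a = 5$:
$$I = \frac{3 \pi}{10000}.$$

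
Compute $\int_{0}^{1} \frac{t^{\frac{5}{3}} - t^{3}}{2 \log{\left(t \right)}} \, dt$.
$- \frac{\log{\left(6 \right)}}{2} + \log{\left(2 \right)}$

Introduce a parameter $a$ in the exponent: let $I(a) = \int_{0}^{1} \frac{t^{\frac{5}{3}} - t^{a}}{2 \log{\left(t \right)}} \, dt$.

Since $\dfrac{\partial}{\partial a}\,t^{a} = t^{a} \ln t$, the $\ln t$ in the denominator cancels and
$$\frac{dI}{da} = \int_{0}^{1} - \frac{1}{2} t^{a} \, dt = - \frac{1}{2} \left[\frac{t^{a+1}}{a+1}\right]_0^1 = - \frac{1}{2 a + 2}.$$

Integrating with respect to $a$ gives $I(a) = - \log{\left(\frac{\sqrt{6} \sqrt{a + 1}}{4} \right)} + C$.

At $a = \frac{5}{3}$ the integrand is identically $0$, so $I(\frac{5}{3}) = 0$. The closed form gives $0$, hence $C = 0$.

Setting $a = 3$:
$$I = - \frac{\log{\left(6 \right)}}{2} + \log{\left(2 \right)}.$$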